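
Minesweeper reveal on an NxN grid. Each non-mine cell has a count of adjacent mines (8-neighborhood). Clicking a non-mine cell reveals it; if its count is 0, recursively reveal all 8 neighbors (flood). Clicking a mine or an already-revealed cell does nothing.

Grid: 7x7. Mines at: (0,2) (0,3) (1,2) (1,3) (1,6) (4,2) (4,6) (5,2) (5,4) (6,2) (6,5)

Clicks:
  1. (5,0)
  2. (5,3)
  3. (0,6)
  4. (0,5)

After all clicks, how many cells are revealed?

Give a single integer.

Answer: 17

Derivation:
Click 1 (5,0) count=0: revealed 14 new [(0,0) (0,1) (1,0) (1,1) (2,0) (2,1) (3,0) (3,1) (4,0) (4,1) (5,0) (5,1) (6,0) (6,1)] -> total=14
Click 2 (5,3) count=4: revealed 1 new [(5,3)] -> total=15
Click 3 (0,6) count=1: revealed 1 new [(0,6)] -> total=16
Click 4 (0,5) count=1: revealed 1 new [(0,5)] -> total=17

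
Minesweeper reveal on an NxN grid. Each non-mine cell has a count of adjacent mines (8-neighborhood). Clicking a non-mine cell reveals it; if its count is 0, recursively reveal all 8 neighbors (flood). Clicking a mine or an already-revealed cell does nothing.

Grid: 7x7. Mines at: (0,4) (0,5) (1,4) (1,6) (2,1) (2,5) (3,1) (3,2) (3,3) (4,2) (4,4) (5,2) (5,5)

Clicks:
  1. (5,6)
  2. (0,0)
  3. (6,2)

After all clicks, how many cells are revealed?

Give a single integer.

Answer: 10

Derivation:
Click 1 (5,6) count=1: revealed 1 new [(5,6)] -> total=1
Click 2 (0,0) count=0: revealed 8 new [(0,0) (0,1) (0,2) (0,3) (1,0) (1,1) (1,2) (1,3)] -> total=9
Click 3 (6,2) count=1: revealed 1 new [(6,2)] -> total=10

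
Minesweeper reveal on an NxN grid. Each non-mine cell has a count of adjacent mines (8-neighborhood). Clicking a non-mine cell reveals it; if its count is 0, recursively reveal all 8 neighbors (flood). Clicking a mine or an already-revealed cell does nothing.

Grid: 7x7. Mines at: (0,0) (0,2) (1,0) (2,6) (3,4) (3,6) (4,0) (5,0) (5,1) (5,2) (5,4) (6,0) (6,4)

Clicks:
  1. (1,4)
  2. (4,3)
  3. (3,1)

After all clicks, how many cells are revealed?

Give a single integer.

Click 1 (1,4) count=0: revealed 11 new [(0,3) (0,4) (0,5) (0,6) (1,3) (1,4) (1,5) (1,6) (2,3) (2,4) (2,5)] -> total=11
Click 2 (4,3) count=3: revealed 1 new [(4,3)] -> total=12
Click 3 (3,1) count=1: revealed 1 new [(3,1)] -> total=13

Answer: 13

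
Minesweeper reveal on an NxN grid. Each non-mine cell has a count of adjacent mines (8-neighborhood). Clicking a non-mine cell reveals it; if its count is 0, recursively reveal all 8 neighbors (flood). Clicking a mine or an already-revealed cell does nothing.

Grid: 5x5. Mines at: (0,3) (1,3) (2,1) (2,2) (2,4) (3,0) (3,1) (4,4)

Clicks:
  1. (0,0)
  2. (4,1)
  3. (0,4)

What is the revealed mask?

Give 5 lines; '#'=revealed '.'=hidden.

Answer: ###.#
###..
.....
.....
.#...

Derivation:
Click 1 (0,0) count=0: revealed 6 new [(0,0) (0,1) (0,2) (1,0) (1,1) (1,2)] -> total=6
Click 2 (4,1) count=2: revealed 1 new [(4,1)] -> total=7
Click 3 (0,4) count=2: revealed 1 new [(0,4)] -> total=8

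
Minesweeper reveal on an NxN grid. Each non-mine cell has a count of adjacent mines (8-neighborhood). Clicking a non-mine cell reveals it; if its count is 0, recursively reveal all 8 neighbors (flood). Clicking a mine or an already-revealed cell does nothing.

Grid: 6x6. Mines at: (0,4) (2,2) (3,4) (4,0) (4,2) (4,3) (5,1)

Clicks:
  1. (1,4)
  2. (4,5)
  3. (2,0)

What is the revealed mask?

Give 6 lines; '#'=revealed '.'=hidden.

Answer: ####..
#####.
##....
##....
.....#
......

Derivation:
Click 1 (1,4) count=1: revealed 1 new [(1,4)] -> total=1
Click 2 (4,5) count=1: revealed 1 new [(4,5)] -> total=2
Click 3 (2,0) count=0: revealed 12 new [(0,0) (0,1) (0,2) (0,3) (1,0) (1,1) (1,2) (1,3) (2,0) (2,1) (3,0) (3,1)] -> total=14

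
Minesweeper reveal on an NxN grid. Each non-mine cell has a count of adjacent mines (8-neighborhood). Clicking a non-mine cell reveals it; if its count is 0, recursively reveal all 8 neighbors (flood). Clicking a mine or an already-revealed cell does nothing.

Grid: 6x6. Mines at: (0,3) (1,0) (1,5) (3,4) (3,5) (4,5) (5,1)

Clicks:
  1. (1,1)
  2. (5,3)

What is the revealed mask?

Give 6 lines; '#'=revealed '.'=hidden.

Answer: ......
.#....
......
......
..###.
..###.

Derivation:
Click 1 (1,1) count=1: revealed 1 new [(1,1)] -> total=1
Click 2 (5,3) count=0: revealed 6 new [(4,2) (4,3) (4,4) (5,2) (5,3) (5,4)] -> total=7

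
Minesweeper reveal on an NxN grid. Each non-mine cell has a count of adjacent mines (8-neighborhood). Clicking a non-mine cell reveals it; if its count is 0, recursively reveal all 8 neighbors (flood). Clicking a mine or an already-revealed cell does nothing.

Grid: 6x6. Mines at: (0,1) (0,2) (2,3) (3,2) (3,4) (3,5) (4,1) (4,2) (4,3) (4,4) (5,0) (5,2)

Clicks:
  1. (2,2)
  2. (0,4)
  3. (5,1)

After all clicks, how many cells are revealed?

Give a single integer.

Answer: 10

Derivation:
Click 1 (2,2) count=2: revealed 1 new [(2,2)] -> total=1
Click 2 (0,4) count=0: revealed 8 new [(0,3) (0,4) (0,5) (1,3) (1,4) (1,5) (2,4) (2,5)] -> total=9
Click 3 (5,1) count=4: revealed 1 new [(5,1)] -> total=10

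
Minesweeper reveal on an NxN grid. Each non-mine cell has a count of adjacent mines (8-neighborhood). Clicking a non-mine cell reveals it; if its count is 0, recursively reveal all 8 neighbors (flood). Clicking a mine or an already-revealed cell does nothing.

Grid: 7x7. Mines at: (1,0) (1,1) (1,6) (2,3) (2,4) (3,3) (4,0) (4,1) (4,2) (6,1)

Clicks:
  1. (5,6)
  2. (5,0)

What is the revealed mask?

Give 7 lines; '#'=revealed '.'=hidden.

Answer: .......
.......
.....##
....###
...####
#.#####
..#####

Derivation:
Click 1 (5,6) count=0: revealed 19 new [(2,5) (2,6) (3,4) (3,5) (3,6) (4,3) (4,4) (4,5) (4,6) (5,2) (5,3) (5,4) (5,5) (5,6) (6,2) (6,3) (6,4) (6,5) (6,6)] -> total=19
Click 2 (5,0) count=3: revealed 1 new [(5,0)] -> total=20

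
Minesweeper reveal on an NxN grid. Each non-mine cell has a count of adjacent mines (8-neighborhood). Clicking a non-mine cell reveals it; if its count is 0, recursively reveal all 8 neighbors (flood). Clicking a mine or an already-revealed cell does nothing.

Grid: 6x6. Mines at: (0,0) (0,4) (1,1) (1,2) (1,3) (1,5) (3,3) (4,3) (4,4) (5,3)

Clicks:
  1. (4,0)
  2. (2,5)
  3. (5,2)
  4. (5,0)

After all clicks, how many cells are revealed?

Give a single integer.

Answer: 13

Derivation:
Click 1 (4,0) count=0: revealed 12 new [(2,0) (2,1) (2,2) (3,0) (3,1) (3,2) (4,0) (4,1) (4,2) (5,0) (5,1) (5,2)] -> total=12
Click 2 (2,5) count=1: revealed 1 new [(2,5)] -> total=13
Click 3 (5,2) count=2: revealed 0 new [(none)] -> total=13
Click 4 (5,0) count=0: revealed 0 new [(none)] -> total=13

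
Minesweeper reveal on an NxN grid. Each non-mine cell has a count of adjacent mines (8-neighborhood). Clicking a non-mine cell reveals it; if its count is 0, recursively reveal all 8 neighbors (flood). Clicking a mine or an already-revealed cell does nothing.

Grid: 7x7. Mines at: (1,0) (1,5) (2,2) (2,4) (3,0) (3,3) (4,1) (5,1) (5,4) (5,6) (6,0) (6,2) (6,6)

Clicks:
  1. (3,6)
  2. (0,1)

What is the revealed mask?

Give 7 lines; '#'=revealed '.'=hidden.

Answer: .#.....
.......
.....##
.....##
.....##
.......
.......

Derivation:
Click 1 (3,6) count=0: revealed 6 new [(2,5) (2,6) (3,5) (3,6) (4,5) (4,6)] -> total=6
Click 2 (0,1) count=1: revealed 1 new [(0,1)] -> total=7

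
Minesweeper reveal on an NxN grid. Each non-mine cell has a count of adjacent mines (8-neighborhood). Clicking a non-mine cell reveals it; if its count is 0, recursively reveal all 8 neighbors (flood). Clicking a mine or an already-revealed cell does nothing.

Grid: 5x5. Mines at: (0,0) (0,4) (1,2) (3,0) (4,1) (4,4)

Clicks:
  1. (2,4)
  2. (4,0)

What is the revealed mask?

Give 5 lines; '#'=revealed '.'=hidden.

Click 1 (2,4) count=0: revealed 6 new [(1,3) (1,4) (2,3) (2,4) (3,3) (3,4)] -> total=6
Click 2 (4,0) count=2: revealed 1 new [(4,0)] -> total=7

Answer: .....
...##
...##
...##
#....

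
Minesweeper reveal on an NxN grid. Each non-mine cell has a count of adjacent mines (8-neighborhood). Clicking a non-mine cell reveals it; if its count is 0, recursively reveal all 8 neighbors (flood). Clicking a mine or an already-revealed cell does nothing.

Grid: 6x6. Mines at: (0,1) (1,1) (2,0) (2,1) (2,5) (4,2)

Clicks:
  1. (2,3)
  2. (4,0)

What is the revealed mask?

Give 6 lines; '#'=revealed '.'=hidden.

Answer: ..####
..####
..###.
#####.
##....
##....

Derivation:
Click 1 (2,3) count=0: revealed 14 new [(0,2) (0,3) (0,4) (0,5) (1,2) (1,3) (1,4) (1,5) (2,2) (2,3) (2,4) (3,2) (3,3) (3,4)] -> total=14
Click 2 (4,0) count=0: revealed 6 new [(3,0) (3,1) (4,0) (4,1) (5,0) (5,1)] -> total=20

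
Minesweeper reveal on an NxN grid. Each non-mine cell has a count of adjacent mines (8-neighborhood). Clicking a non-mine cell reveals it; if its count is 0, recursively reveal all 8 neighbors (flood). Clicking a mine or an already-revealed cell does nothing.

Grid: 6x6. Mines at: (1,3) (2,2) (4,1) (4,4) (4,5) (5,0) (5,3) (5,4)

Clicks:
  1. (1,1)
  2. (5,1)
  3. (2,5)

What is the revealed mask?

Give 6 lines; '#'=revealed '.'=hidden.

Click 1 (1,1) count=1: revealed 1 new [(1,1)] -> total=1
Click 2 (5,1) count=2: revealed 1 new [(5,1)] -> total=2
Click 3 (2,5) count=0: revealed 8 new [(0,4) (0,5) (1,4) (1,5) (2,4) (2,5) (3,4) (3,5)] -> total=10

Answer: ....##
.#..##
....##
....##
......
.#....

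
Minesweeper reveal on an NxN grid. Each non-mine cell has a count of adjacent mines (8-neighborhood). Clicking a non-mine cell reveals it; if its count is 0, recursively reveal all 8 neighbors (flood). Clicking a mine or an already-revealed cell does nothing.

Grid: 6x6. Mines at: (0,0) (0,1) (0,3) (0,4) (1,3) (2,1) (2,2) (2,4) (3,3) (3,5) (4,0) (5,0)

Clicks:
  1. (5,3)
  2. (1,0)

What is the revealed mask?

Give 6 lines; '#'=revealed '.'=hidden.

Answer: ......
#.....
......
......
.#####
.#####

Derivation:
Click 1 (5,3) count=0: revealed 10 new [(4,1) (4,2) (4,3) (4,4) (4,5) (5,1) (5,2) (5,3) (5,4) (5,5)] -> total=10
Click 2 (1,0) count=3: revealed 1 new [(1,0)] -> total=11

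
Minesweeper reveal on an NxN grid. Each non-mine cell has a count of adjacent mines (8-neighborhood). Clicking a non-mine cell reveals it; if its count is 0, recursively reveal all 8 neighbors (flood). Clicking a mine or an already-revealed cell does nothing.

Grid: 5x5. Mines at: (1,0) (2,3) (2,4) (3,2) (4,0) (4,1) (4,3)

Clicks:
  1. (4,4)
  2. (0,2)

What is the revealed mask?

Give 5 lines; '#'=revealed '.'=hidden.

Answer: .####
.####
.....
.....
....#

Derivation:
Click 1 (4,4) count=1: revealed 1 new [(4,4)] -> total=1
Click 2 (0,2) count=0: revealed 8 new [(0,1) (0,2) (0,3) (0,4) (1,1) (1,2) (1,3) (1,4)] -> total=9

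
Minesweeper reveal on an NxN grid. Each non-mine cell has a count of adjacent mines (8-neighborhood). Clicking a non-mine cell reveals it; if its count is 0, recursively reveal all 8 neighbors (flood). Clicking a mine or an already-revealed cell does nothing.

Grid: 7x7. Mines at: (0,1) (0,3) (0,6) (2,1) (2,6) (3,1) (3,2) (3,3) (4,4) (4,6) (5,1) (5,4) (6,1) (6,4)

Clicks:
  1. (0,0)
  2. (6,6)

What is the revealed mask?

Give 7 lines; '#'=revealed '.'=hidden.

Answer: #......
.......
.......
.......
.......
.....##
.....##

Derivation:
Click 1 (0,0) count=1: revealed 1 new [(0,0)] -> total=1
Click 2 (6,6) count=0: revealed 4 new [(5,5) (5,6) (6,5) (6,6)] -> total=5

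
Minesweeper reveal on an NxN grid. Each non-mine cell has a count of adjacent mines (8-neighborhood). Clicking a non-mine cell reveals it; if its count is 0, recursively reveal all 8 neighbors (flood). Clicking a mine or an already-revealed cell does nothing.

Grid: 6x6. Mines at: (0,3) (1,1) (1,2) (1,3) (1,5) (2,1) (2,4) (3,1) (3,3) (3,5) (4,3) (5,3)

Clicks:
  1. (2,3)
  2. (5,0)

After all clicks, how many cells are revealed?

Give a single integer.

Click 1 (2,3) count=4: revealed 1 new [(2,3)] -> total=1
Click 2 (5,0) count=0: revealed 6 new [(4,0) (4,1) (4,2) (5,0) (5,1) (5,2)] -> total=7

Answer: 7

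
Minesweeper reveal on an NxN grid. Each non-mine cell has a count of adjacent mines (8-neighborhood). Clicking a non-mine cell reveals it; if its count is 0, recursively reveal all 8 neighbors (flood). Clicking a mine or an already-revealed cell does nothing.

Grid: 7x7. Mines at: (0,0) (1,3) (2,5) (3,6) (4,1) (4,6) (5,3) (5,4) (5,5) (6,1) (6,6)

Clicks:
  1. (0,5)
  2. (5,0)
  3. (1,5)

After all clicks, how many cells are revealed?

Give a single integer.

Answer: 7

Derivation:
Click 1 (0,5) count=0: revealed 6 new [(0,4) (0,5) (0,6) (1,4) (1,5) (1,6)] -> total=6
Click 2 (5,0) count=2: revealed 1 new [(5,0)] -> total=7
Click 3 (1,5) count=1: revealed 0 new [(none)] -> total=7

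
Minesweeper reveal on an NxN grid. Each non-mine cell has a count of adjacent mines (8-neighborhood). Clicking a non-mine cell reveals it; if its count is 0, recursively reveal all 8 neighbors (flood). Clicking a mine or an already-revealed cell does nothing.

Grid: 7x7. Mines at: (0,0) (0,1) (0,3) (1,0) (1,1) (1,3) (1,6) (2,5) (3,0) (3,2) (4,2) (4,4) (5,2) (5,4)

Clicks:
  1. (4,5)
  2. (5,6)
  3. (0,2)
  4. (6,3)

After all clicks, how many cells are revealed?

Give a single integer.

Answer: 10

Derivation:
Click 1 (4,5) count=2: revealed 1 new [(4,5)] -> total=1
Click 2 (5,6) count=0: revealed 7 new [(3,5) (3,6) (4,6) (5,5) (5,6) (6,5) (6,6)] -> total=8
Click 3 (0,2) count=4: revealed 1 new [(0,2)] -> total=9
Click 4 (6,3) count=2: revealed 1 new [(6,3)] -> total=10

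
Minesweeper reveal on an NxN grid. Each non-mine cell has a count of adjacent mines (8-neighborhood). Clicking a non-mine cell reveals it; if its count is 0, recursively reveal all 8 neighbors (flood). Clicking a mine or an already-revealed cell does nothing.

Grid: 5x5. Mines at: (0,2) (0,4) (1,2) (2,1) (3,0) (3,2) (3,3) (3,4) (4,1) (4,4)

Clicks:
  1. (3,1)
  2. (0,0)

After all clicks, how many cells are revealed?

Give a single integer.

Answer: 5

Derivation:
Click 1 (3,1) count=4: revealed 1 new [(3,1)] -> total=1
Click 2 (0,0) count=0: revealed 4 new [(0,0) (0,1) (1,0) (1,1)] -> total=5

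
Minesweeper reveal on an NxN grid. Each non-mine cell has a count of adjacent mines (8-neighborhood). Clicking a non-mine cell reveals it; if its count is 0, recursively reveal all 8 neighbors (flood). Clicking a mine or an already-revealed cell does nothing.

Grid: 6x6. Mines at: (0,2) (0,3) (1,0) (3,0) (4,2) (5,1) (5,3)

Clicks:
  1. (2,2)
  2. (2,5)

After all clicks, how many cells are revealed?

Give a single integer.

Answer: 22

Derivation:
Click 1 (2,2) count=0: revealed 22 new [(0,4) (0,5) (1,1) (1,2) (1,3) (1,4) (1,5) (2,1) (2,2) (2,3) (2,4) (2,5) (3,1) (3,2) (3,3) (3,4) (3,5) (4,3) (4,4) (4,5) (5,4) (5,5)] -> total=22
Click 2 (2,5) count=0: revealed 0 new [(none)] -> total=22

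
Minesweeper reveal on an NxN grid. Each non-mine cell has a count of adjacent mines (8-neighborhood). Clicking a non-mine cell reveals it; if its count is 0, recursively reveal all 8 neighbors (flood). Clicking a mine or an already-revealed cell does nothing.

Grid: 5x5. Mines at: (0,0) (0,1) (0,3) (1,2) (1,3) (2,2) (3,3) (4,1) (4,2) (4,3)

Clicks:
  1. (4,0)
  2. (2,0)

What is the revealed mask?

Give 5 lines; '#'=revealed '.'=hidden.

Click 1 (4,0) count=1: revealed 1 new [(4,0)] -> total=1
Click 2 (2,0) count=0: revealed 6 new [(1,0) (1,1) (2,0) (2,1) (3,0) (3,1)] -> total=7

Answer: .....
##...
##...
##...
#....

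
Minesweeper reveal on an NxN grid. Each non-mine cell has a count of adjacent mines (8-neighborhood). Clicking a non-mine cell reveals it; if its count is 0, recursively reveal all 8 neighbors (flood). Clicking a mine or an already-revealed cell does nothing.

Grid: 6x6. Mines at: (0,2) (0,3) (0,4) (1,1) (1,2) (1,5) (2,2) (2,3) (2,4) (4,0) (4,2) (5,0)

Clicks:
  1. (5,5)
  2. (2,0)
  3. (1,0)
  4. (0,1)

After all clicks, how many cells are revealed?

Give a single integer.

Click 1 (5,5) count=0: revealed 9 new [(3,3) (3,4) (3,5) (4,3) (4,4) (4,5) (5,3) (5,4) (5,5)] -> total=9
Click 2 (2,0) count=1: revealed 1 new [(2,0)] -> total=10
Click 3 (1,0) count=1: revealed 1 new [(1,0)] -> total=11
Click 4 (0,1) count=3: revealed 1 new [(0,1)] -> total=12

Answer: 12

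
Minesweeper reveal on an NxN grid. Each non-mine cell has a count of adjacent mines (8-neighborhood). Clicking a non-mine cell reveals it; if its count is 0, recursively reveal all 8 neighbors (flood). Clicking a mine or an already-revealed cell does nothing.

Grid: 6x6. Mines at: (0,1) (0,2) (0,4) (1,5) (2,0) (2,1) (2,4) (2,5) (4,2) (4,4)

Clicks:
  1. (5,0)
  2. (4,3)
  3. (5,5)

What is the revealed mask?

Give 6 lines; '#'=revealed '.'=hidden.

Click 1 (5,0) count=0: revealed 6 new [(3,0) (3,1) (4,0) (4,1) (5,0) (5,1)] -> total=6
Click 2 (4,3) count=2: revealed 1 new [(4,3)] -> total=7
Click 3 (5,5) count=1: revealed 1 new [(5,5)] -> total=8

Answer: ......
......
......
##....
##.#..
##...#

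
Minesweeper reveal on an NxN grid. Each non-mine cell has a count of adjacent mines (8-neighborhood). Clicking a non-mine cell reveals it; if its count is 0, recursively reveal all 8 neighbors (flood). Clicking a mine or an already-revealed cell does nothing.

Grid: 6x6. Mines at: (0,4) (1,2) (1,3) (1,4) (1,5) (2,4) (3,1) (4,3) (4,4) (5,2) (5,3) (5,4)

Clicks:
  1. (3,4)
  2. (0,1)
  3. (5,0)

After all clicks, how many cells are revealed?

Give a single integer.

Answer: 6

Derivation:
Click 1 (3,4) count=3: revealed 1 new [(3,4)] -> total=1
Click 2 (0,1) count=1: revealed 1 new [(0,1)] -> total=2
Click 3 (5,0) count=0: revealed 4 new [(4,0) (4,1) (5,0) (5,1)] -> total=6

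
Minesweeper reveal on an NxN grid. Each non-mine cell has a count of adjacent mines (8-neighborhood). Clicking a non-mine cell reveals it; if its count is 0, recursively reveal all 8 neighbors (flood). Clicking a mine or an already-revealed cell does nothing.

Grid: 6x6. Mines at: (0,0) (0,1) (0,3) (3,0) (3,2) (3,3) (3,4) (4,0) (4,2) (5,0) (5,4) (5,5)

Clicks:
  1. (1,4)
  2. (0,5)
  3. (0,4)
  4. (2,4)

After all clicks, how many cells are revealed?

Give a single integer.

Click 1 (1,4) count=1: revealed 1 new [(1,4)] -> total=1
Click 2 (0,5) count=0: revealed 5 new [(0,4) (0,5) (1,5) (2,4) (2,5)] -> total=6
Click 3 (0,4) count=1: revealed 0 new [(none)] -> total=6
Click 4 (2,4) count=2: revealed 0 new [(none)] -> total=6

Answer: 6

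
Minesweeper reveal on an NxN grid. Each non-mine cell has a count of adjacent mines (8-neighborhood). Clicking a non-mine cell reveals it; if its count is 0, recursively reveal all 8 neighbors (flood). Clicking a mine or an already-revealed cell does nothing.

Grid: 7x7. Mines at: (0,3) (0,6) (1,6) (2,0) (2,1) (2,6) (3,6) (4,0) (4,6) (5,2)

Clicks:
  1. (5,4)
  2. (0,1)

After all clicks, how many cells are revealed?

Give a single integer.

Answer: 29

Derivation:
Click 1 (5,4) count=0: revealed 24 new [(1,2) (1,3) (1,4) (1,5) (2,2) (2,3) (2,4) (2,5) (3,2) (3,3) (3,4) (3,5) (4,2) (4,3) (4,4) (4,5) (5,3) (5,4) (5,5) (5,6) (6,3) (6,4) (6,5) (6,6)] -> total=24
Click 2 (0,1) count=0: revealed 5 new [(0,0) (0,1) (0,2) (1,0) (1,1)] -> total=29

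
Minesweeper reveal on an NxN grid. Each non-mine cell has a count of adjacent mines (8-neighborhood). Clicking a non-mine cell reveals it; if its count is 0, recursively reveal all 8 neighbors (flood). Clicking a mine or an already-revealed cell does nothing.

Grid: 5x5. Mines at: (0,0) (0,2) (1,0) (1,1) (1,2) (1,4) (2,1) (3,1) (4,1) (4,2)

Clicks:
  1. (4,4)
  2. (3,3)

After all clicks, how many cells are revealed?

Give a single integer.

Click 1 (4,4) count=0: revealed 6 new [(2,3) (2,4) (3,3) (3,4) (4,3) (4,4)] -> total=6
Click 2 (3,3) count=1: revealed 0 new [(none)] -> total=6

Answer: 6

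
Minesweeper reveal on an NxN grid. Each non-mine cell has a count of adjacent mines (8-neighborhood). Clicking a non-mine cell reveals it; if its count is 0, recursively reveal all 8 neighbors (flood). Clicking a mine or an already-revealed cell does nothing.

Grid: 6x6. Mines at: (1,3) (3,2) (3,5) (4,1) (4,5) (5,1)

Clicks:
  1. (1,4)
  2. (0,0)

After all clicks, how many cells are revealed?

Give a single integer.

Answer: 12

Derivation:
Click 1 (1,4) count=1: revealed 1 new [(1,4)] -> total=1
Click 2 (0,0) count=0: revealed 11 new [(0,0) (0,1) (0,2) (1,0) (1,1) (1,2) (2,0) (2,1) (2,2) (3,0) (3,1)] -> total=12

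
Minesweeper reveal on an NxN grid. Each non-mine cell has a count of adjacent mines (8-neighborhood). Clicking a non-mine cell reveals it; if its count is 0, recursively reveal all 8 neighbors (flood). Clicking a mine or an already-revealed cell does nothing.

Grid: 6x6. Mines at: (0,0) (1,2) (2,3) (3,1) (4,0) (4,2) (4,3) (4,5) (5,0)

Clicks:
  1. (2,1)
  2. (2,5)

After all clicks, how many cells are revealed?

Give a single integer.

Answer: 11

Derivation:
Click 1 (2,1) count=2: revealed 1 new [(2,1)] -> total=1
Click 2 (2,5) count=0: revealed 10 new [(0,3) (0,4) (0,5) (1,3) (1,4) (1,5) (2,4) (2,5) (3,4) (3,5)] -> total=11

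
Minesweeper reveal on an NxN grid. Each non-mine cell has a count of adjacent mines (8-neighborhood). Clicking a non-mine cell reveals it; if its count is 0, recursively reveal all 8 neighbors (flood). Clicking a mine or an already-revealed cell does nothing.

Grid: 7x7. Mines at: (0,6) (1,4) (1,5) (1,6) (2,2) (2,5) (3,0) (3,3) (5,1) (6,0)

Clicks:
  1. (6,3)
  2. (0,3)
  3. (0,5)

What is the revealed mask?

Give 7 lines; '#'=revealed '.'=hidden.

Answer: ...#.#.
.......
.......
....###
..#####
..#####
..#####

Derivation:
Click 1 (6,3) count=0: revealed 18 new [(3,4) (3,5) (3,6) (4,2) (4,3) (4,4) (4,5) (4,6) (5,2) (5,3) (5,4) (5,5) (5,6) (6,2) (6,3) (6,4) (6,5) (6,6)] -> total=18
Click 2 (0,3) count=1: revealed 1 new [(0,3)] -> total=19
Click 3 (0,5) count=4: revealed 1 new [(0,5)] -> total=20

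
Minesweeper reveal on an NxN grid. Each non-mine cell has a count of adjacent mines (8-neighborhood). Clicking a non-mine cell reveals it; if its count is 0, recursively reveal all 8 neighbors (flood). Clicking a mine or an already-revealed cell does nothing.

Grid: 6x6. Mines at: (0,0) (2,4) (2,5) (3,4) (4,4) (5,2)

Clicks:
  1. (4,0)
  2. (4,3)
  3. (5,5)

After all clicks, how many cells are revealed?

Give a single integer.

Answer: 26

Derivation:
Click 1 (4,0) count=0: revealed 25 new [(0,1) (0,2) (0,3) (0,4) (0,5) (1,0) (1,1) (1,2) (1,3) (1,4) (1,5) (2,0) (2,1) (2,2) (2,3) (3,0) (3,1) (3,2) (3,3) (4,0) (4,1) (4,2) (4,3) (5,0) (5,1)] -> total=25
Click 2 (4,3) count=3: revealed 0 new [(none)] -> total=25
Click 3 (5,5) count=1: revealed 1 new [(5,5)] -> total=26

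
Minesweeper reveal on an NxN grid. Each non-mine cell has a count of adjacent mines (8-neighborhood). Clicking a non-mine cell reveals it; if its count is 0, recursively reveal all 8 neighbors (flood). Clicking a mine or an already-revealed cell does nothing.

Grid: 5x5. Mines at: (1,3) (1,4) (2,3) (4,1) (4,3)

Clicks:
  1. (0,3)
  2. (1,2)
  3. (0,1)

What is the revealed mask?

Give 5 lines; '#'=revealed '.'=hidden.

Answer: ####.
###..
###..
###..
.....

Derivation:
Click 1 (0,3) count=2: revealed 1 new [(0,3)] -> total=1
Click 2 (1,2) count=2: revealed 1 new [(1,2)] -> total=2
Click 3 (0,1) count=0: revealed 11 new [(0,0) (0,1) (0,2) (1,0) (1,1) (2,0) (2,1) (2,2) (3,0) (3,1) (3,2)] -> total=13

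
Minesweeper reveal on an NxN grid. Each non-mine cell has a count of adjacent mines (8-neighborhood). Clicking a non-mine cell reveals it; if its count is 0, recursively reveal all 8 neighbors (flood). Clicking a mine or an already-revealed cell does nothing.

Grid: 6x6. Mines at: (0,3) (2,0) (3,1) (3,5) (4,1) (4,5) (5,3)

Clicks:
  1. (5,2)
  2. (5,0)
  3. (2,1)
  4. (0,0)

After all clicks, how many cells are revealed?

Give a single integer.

Click 1 (5,2) count=2: revealed 1 new [(5,2)] -> total=1
Click 2 (5,0) count=1: revealed 1 new [(5,0)] -> total=2
Click 3 (2,1) count=2: revealed 1 new [(2,1)] -> total=3
Click 4 (0,0) count=0: revealed 6 new [(0,0) (0,1) (0,2) (1,0) (1,1) (1,2)] -> total=9

Answer: 9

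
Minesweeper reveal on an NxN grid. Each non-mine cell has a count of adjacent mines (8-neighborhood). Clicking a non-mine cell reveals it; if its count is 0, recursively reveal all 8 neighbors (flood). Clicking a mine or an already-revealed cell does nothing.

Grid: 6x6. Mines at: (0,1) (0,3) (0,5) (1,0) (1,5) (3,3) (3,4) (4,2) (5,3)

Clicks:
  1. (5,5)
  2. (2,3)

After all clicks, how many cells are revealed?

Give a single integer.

Answer: 5

Derivation:
Click 1 (5,5) count=0: revealed 4 new [(4,4) (4,5) (5,4) (5,5)] -> total=4
Click 2 (2,3) count=2: revealed 1 new [(2,3)] -> total=5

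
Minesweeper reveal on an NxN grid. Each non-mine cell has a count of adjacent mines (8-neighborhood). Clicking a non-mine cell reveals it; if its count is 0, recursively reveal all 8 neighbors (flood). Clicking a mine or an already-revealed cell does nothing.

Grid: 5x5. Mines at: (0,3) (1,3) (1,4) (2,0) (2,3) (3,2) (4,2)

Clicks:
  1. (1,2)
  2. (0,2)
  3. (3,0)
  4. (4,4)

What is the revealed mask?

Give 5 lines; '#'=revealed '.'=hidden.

Click 1 (1,2) count=3: revealed 1 new [(1,2)] -> total=1
Click 2 (0,2) count=2: revealed 1 new [(0,2)] -> total=2
Click 3 (3,0) count=1: revealed 1 new [(3,0)] -> total=3
Click 4 (4,4) count=0: revealed 4 new [(3,3) (3,4) (4,3) (4,4)] -> total=7

Answer: ..#..
..#..
.....
#..##
...##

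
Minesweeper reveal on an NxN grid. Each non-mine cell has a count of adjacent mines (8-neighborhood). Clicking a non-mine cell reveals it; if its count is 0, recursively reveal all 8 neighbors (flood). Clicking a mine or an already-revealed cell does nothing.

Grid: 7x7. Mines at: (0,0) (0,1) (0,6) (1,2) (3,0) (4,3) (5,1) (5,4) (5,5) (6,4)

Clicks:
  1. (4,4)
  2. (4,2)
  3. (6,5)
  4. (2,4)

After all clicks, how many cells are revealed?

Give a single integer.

Click 1 (4,4) count=3: revealed 1 new [(4,4)] -> total=1
Click 2 (4,2) count=2: revealed 1 new [(4,2)] -> total=2
Click 3 (6,5) count=3: revealed 1 new [(6,5)] -> total=3
Click 4 (2,4) count=0: revealed 17 new [(0,3) (0,4) (0,5) (1,3) (1,4) (1,5) (1,6) (2,3) (2,4) (2,5) (2,6) (3,3) (3,4) (3,5) (3,6) (4,5) (4,6)] -> total=20

Answer: 20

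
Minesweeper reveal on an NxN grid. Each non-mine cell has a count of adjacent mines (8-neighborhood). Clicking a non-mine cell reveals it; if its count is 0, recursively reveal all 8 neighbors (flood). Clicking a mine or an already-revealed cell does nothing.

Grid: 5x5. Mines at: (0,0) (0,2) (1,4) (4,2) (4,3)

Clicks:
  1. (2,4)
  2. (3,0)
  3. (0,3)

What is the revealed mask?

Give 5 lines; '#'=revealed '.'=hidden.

Answer: ...#.
####.
#####
####.
##...

Derivation:
Click 1 (2,4) count=1: revealed 1 new [(2,4)] -> total=1
Click 2 (3,0) count=0: revealed 14 new [(1,0) (1,1) (1,2) (1,3) (2,0) (2,1) (2,2) (2,3) (3,0) (3,1) (3,2) (3,3) (4,0) (4,1)] -> total=15
Click 3 (0,3) count=2: revealed 1 new [(0,3)] -> total=16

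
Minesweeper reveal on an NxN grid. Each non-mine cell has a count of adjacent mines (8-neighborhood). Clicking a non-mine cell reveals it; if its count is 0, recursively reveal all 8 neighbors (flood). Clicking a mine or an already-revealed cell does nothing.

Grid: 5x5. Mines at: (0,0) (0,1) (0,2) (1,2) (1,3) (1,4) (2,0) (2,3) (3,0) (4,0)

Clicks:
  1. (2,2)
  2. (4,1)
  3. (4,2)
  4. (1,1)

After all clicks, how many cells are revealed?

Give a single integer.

Answer: 10

Derivation:
Click 1 (2,2) count=3: revealed 1 new [(2,2)] -> total=1
Click 2 (4,1) count=2: revealed 1 new [(4,1)] -> total=2
Click 3 (4,2) count=0: revealed 7 new [(3,1) (3,2) (3,3) (3,4) (4,2) (4,3) (4,4)] -> total=9
Click 4 (1,1) count=5: revealed 1 new [(1,1)] -> total=10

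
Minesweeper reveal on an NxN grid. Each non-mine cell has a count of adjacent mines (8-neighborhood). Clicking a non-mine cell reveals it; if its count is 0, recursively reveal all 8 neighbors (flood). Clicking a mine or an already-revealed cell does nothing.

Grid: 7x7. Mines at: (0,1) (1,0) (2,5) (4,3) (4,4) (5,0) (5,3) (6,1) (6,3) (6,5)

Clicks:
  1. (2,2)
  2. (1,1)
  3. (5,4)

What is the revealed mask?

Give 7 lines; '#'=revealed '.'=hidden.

Answer: ..#####
.######
#####..
#####..
###....
....#..
.......

Derivation:
Click 1 (2,2) count=0: revealed 24 new [(0,2) (0,3) (0,4) (0,5) (0,6) (1,1) (1,2) (1,3) (1,4) (1,5) (1,6) (2,0) (2,1) (2,2) (2,3) (2,4) (3,0) (3,1) (3,2) (3,3) (3,4) (4,0) (4,1) (4,2)] -> total=24
Click 2 (1,1) count=2: revealed 0 new [(none)] -> total=24
Click 3 (5,4) count=5: revealed 1 new [(5,4)] -> total=25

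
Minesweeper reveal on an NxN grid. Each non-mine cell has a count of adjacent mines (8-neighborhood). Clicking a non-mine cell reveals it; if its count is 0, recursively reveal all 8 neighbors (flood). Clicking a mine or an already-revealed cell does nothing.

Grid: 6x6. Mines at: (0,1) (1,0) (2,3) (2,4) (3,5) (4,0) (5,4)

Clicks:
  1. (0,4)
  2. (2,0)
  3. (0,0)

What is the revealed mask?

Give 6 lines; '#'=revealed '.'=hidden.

Answer: #.####
..####
#.....
......
......
......

Derivation:
Click 1 (0,4) count=0: revealed 8 new [(0,2) (0,3) (0,4) (0,5) (1,2) (1,3) (1,4) (1,5)] -> total=8
Click 2 (2,0) count=1: revealed 1 new [(2,0)] -> total=9
Click 3 (0,0) count=2: revealed 1 new [(0,0)] -> total=10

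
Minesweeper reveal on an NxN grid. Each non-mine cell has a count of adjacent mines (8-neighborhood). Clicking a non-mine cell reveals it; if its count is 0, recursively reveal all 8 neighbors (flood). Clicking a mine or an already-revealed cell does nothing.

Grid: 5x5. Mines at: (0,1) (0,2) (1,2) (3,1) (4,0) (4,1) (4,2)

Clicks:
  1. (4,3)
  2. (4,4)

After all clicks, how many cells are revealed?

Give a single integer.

Click 1 (4,3) count=1: revealed 1 new [(4,3)] -> total=1
Click 2 (4,4) count=0: revealed 9 new [(0,3) (0,4) (1,3) (1,4) (2,3) (2,4) (3,3) (3,4) (4,4)] -> total=10

Answer: 10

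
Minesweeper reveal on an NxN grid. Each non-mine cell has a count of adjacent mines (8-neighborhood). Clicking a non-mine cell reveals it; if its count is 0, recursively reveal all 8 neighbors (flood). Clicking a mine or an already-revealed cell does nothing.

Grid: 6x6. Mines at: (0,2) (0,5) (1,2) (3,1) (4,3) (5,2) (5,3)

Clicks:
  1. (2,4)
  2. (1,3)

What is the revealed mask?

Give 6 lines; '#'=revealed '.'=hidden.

Click 1 (2,4) count=0: revealed 13 new [(1,3) (1,4) (1,5) (2,3) (2,4) (2,5) (3,3) (3,4) (3,5) (4,4) (4,5) (5,4) (5,5)] -> total=13
Click 2 (1,3) count=2: revealed 0 new [(none)] -> total=13

Answer: ......
...###
...###
...###
....##
....##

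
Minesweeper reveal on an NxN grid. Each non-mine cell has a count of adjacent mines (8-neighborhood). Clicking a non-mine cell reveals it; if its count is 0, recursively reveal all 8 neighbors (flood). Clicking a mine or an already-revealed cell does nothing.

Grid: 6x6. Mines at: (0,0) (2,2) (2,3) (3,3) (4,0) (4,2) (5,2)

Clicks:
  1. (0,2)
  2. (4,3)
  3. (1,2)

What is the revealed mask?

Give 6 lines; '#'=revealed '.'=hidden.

Click 1 (0,2) count=0: revealed 20 new [(0,1) (0,2) (0,3) (0,4) (0,5) (1,1) (1,2) (1,3) (1,4) (1,5) (2,4) (2,5) (3,4) (3,5) (4,3) (4,4) (4,5) (5,3) (5,4) (5,5)] -> total=20
Click 2 (4,3) count=3: revealed 0 new [(none)] -> total=20
Click 3 (1,2) count=2: revealed 0 new [(none)] -> total=20

Answer: .#####
.#####
....##
....##
...###
...###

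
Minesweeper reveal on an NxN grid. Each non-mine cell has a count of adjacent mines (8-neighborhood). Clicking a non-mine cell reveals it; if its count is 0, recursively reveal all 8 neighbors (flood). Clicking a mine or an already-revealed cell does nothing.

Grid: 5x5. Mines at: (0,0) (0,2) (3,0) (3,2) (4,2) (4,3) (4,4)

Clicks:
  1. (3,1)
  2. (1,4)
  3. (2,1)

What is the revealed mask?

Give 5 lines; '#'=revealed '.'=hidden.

Answer: ...##
...##
.#.##
.#.##
.....

Derivation:
Click 1 (3,1) count=3: revealed 1 new [(3,1)] -> total=1
Click 2 (1,4) count=0: revealed 8 new [(0,3) (0,4) (1,3) (1,4) (2,3) (2,4) (3,3) (3,4)] -> total=9
Click 3 (2,1) count=2: revealed 1 new [(2,1)] -> total=10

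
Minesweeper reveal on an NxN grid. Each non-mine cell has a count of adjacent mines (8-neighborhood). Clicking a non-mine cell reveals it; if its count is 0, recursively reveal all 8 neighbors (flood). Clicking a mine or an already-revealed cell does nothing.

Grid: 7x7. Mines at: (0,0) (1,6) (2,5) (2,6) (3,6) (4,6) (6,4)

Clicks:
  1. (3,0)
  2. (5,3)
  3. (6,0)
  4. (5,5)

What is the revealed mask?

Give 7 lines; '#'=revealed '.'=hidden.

Click 1 (3,0) count=0: revealed 38 new [(0,1) (0,2) (0,3) (0,4) (0,5) (1,0) (1,1) (1,2) (1,3) (1,4) (1,5) (2,0) (2,1) (2,2) (2,3) (2,4) (3,0) (3,1) (3,2) (3,3) (3,4) (3,5) (4,0) (4,1) (4,2) (4,3) (4,4) (4,5) (5,0) (5,1) (5,2) (5,3) (5,4) (5,5) (6,0) (6,1) (6,2) (6,3)] -> total=38
Click 2 (5,3) count=1: revealed 0 new [(none)] -> total=38
Click 3 (6,0) count=0: revealed 0 new [(none)] -> total=38
Click 4 (5,5) count=2: revealed 0 new [(none)] -> total=38

Answer: .#####.
######.
#####..
######.
######.
######.
####...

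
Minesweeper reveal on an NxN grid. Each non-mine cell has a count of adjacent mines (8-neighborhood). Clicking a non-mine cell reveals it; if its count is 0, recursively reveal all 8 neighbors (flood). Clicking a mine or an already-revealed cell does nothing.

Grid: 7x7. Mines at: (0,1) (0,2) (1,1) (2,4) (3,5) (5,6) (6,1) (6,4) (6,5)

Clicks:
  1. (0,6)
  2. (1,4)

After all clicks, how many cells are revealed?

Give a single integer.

Click 1 (0,6) count=0: revealed 10 new [(0,3) (0,4) (0,5) (0,6) (1,3) (1,4) (1,5) (1,6) (2,5) (2,6)] -> total=10
Click 2 (1,4) count=1: revealed 0 new [(none)] -> total=10

Answer: 10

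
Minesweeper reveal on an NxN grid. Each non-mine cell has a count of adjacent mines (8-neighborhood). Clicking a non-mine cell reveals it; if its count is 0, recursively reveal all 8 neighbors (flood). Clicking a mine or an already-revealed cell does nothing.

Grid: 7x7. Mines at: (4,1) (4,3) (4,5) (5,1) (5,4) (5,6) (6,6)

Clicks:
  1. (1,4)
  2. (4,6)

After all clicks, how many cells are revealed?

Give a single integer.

Click 1 (1,4) count=0: revealed 28 new [(0,0) (0,1) (0,2) (0,3) (0,4) (0,5) (0,6) (1,0) (1,1) (1,2) (1,3) (1,4) (1,5) (1,6) (2,0) (2,1) (2,2) (2,3) (2,4) (2,5) (2,6) (3,0) (3,1) (3,2) (3,3) (3,4) (3,5) (3,6)] -> total=28
Click 2 (4,6) count=2: revealed 1 new [(4,6)] -> total=29

Answer: 29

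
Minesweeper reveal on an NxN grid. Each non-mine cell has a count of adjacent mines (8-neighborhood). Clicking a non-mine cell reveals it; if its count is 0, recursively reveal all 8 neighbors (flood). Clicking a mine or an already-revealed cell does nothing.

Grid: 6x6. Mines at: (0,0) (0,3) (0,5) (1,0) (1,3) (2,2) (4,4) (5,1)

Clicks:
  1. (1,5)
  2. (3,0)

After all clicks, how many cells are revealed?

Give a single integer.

Click 1 (1,5) count=1: revealed 1 new [(1,5)] -> total=1
Click 2 (3,0) count=0: revealed 6 new [(2,0) (2,1) (3,0) (3,1) (4,0) (4,1)] -> total=7

Answer: 7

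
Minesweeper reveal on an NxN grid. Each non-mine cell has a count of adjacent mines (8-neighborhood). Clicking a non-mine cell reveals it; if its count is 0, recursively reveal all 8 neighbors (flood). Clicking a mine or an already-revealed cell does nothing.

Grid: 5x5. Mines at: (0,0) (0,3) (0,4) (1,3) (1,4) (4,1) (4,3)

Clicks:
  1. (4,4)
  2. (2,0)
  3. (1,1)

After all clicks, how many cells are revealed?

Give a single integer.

Click 1 (4,4) count=1: revealed 1 new [(4,4)] -> total=1
Click 2 (2,0) count=0: revealed 9 new [(1,0) (1,1) (1,2) (2,0) (2,1) (2,2) (3,0) (3,1) (3,2)] -> total=10
Click 3 (1,1) count=1: revealed 0 new [(none)] -> total=10

Answer: 10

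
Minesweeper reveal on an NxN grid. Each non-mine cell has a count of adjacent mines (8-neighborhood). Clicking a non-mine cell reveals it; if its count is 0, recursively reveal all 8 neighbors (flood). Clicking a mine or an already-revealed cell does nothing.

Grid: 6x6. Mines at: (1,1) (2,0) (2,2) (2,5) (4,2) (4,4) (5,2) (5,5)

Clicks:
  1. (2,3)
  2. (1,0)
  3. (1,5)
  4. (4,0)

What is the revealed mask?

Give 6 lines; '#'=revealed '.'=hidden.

Answer: ......
#....#
...#..
##....
##....
##....

Derivation:
Click 1 (2,3) count=1: revealed 1 new [(2,3)] -> total=1
Click 2 (1,0) count=2: revealed 1 new [(1,0)] -> total=2
Click 3 (1,5) count=1: revealed 1 new [(1,5)] -> total=3
Click 4 (4,0) count=0: revealed 6 new [(3,0) (3,1) (4,0) (4,1) (5,0) (5,1)] -> total=9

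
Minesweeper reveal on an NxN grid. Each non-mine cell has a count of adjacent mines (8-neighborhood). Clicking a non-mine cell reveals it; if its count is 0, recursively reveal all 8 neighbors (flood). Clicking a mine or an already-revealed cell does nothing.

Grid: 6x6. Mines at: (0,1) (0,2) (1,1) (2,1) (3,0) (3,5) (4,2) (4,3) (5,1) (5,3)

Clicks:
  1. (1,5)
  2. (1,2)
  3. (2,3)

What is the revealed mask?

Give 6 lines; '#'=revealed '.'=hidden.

Answer: ...###
..####
..####
..###.
......
......

Derivation:
Click 1 (1,5) count=0: revealed 14 new [(0,3) (0,4) (0,5) (1,2) (1,3) (1,4) (1,5) (2,2) (2,3) (2,4) (2,5) (3,2) (3,3) (3,4)] -> total=14
Click 2 (1,2) count=4: revealed 0 new [(none)] -> total=14
Click 3 (2,3) count=0: revealed 0 new [(none)] -> total=14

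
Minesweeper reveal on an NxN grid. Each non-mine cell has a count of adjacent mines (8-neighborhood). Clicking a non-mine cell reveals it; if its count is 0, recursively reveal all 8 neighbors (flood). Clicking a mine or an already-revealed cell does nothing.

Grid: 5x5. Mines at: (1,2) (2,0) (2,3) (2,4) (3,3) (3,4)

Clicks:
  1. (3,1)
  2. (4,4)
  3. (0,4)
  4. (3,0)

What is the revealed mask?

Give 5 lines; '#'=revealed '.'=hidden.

Answer: ...##
...##
.....
##...
....#

Derivation:
Click 1 (3,1) count=1: revealed 1 new [(3,1)] -> total=1
Click 2 (4,4) count=2: revealed 1 new [(4,4)] -> total=2
Click 3 (0,4) count=0: revealed 4 new [(0,3) (0,4) (1,3) (1,4)] -> total=6
Click 4 (3,0) count=1: revealed 1 new [(3,0)] -> total=7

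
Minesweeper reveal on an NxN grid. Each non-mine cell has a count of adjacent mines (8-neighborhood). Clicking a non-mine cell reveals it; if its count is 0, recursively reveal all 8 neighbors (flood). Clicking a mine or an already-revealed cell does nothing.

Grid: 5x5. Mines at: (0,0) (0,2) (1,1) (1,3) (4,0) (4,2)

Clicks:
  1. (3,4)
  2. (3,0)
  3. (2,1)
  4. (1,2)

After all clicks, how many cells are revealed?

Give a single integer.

Answer: 9

Derivation:
Click 1 (3,4) count=0: revealed 6 new [(2,3) (2,4) (3,3) (3,4) (4,3) (4,4)] -> total=6
Click 2 (3,0) count=1: revealed 1 new [(3,0)] -> total=7
Click 3 (2,1) count=1: revealed 1 new [(2,1)] -> total=8
Click 4 (1,2) count=3: revealed 1 new [(1,2)] -> total=9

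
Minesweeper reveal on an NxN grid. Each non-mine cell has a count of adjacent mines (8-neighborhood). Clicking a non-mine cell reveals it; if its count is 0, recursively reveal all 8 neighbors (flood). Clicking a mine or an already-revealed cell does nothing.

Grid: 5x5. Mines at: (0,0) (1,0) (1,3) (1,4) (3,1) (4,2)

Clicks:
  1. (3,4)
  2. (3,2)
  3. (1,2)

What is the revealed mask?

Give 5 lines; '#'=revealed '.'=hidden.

Click 1 (3,4) count=0: revealed 6 new [(2,3) (2,4) (3,3) (3,4) (4,3) (4,4)] -> total=6
Click 2 (3,2) count=2: revealed 1 new [(3,2)] -> total=7
Click 3 (1,2) count=1: revealed 1 new [(1,2)] -> total=8

Answer: .....
..#..
...##
..###
...##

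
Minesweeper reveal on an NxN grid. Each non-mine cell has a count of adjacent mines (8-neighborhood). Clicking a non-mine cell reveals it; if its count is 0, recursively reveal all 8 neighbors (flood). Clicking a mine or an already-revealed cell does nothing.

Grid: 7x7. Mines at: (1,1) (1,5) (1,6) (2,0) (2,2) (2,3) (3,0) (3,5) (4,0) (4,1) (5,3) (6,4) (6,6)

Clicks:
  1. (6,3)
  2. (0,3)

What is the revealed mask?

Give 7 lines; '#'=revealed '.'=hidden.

Answer: ..###..
..###..
.......
.......
.......
.......
...#...

Derivation:
Click 1 (6,3) count=2: revealed 1 new [(6,3)] -> total=1
Click 2 (0,3) count=0: revealed 6 new [(0,2) (0,3) (0,4) (1,2) (1,3) (1,4)] -> total=7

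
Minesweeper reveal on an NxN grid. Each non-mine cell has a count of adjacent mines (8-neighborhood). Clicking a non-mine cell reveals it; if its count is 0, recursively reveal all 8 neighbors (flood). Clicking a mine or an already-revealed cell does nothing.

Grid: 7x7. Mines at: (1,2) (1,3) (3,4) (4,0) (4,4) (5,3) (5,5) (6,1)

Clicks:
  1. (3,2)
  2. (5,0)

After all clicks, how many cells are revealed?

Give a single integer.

Answer: 10

Derivation:
Click 1 (3,2) count=0: revealed 9 new [(2,1) (2,2) (2,3) (3,1) (3,2) (3,3) (4,1) (4,2) (4,3)] -> total=9
Click 2 (5,0) count=2: revealed 1 new [(5,0)] -> total=10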